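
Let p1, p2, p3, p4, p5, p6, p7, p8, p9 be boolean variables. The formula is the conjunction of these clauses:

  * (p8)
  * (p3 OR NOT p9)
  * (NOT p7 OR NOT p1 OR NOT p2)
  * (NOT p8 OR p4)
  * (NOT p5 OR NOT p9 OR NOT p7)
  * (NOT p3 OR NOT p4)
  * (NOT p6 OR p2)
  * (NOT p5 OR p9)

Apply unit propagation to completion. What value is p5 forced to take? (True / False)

False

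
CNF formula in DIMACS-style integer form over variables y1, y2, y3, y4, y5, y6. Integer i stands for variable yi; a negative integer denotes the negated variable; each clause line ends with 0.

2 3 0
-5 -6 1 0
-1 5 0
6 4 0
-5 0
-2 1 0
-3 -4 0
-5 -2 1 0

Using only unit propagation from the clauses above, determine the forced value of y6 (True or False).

True

(¬y5) stands alone — y5 = False.
(¬y1 ∨ y5) with y5 = False leaves only ¬y1, so y1 = False.
(¬y2 ∨ y1): since y1 = False, the clause reduces to (¬y2). y2 = False.
From (y3 ∨ y2) and y2 = False: y3 = True.
(¬y3 ∨ ¬y4): since y3 = True, the clause reduces to (¬y4). y4 = False.
From (y6 ∨ y4) and y4 = False: y6 = True.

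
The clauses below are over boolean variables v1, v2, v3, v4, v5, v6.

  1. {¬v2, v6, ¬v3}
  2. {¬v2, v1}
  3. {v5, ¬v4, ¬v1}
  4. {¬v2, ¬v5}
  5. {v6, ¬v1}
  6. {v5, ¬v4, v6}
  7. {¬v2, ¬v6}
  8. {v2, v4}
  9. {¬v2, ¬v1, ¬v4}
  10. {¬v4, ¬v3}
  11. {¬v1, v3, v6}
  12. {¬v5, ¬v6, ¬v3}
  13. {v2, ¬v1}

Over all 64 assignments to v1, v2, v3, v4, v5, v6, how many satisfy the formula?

Satisfying assignments:
  v1=0 v2=0 v3=0 v4=1 v5=0 v6=1
  v1=0 v2=0 v3=0 v4=1 v5=1 v6=0
  v1=0 v2=0 v3=0 v4=1 v5=1 v6=1
That's 3 in total.

3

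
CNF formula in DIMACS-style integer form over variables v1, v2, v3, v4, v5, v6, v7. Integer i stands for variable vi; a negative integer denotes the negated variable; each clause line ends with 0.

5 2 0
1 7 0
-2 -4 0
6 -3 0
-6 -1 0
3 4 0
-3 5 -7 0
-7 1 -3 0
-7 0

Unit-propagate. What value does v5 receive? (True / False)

True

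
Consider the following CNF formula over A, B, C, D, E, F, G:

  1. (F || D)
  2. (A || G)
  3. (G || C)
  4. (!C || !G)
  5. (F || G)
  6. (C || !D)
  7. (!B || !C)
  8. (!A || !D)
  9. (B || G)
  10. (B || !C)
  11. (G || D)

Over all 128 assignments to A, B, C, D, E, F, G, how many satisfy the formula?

8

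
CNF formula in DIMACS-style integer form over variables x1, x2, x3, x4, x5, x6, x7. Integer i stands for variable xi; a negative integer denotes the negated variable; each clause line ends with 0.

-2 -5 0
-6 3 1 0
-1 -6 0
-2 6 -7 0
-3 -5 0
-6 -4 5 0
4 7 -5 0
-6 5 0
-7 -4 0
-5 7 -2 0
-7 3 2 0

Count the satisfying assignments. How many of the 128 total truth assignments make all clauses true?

Case analysis on x5 and x6:
  x5=1, x6=1: a clause becomes empty — 0.
  x5=1, x6=0: remaining (x1,x2,x3,x4,x7) ∈ {(0,0,0,1,0); (1,0,0,1,0)} — 2.
  x5=0, x6=1: a clause becomes empty — 0.
  x5=0, x6=0: x1 free; 9 ways for (x2,x3,x4,x7) × 2^1 = 18.
Total: 0 + 2 + 0 + 18 = 20.

20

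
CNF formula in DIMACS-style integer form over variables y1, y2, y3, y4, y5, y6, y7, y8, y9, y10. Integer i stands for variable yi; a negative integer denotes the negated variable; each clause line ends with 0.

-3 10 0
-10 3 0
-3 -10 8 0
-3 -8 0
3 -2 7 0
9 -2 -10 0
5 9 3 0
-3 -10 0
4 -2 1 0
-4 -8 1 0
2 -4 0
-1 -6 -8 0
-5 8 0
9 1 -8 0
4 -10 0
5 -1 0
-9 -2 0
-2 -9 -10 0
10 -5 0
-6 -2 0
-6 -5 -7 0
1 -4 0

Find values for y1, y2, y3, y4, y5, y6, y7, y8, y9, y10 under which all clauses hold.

y1 = F, y2 = F, y3 = F, y4 = F, y5 = F, y6 = F, y7 = T, y8 = T, y9 = T, y10 = F

Check each clause:
  1. (y10 \/ ~y3) — ~y3 is true.
  2. (~y10 \/ y3) — ~y10 is true.
  3. (y8 \/ ~y3 \/ ~y10) — y8 is true.
  4. (~y8 \/ ~y3) — ~y3 is true.
  5. (y3 \/ ~y2 \/ y7) — ~y2 is true.
  6. (~y2 \/ ~y10 \/ y9) — y9 is true.
  7. (y5 \/ y3 \/ y9) — y9 is true.
  8. (~y10 \/ ~y3) — ~y3 is true.
  9. (y1 \/ ~y2 \/ y4) — ~y2 is true.
  10. (~y4 \/ ~y8 \/ y1) — ~y4 is true.
  11. (y2 \/ ~y4) — ~y4 is true.
  12. (~y1 \/ ~y6 \/ ~y8) — ~y6 is true.
  13. (~y5 \/ y8) — y8 is true.
  14. (y9 \/ ~y8 \/ y1) — y9 is true.
  15. (y4 \/ ~y10) — ~y10 is true.
  16. (~y1 \/ y5) — ~y1 is true.
  17. (~y9 \/ ~y2) — ~y2 is true.
  18. (~y9 \/ ~y10 \/ ~y2) — ~y2 is true.
  19. (y10 \/ ~y5) — ~y5 is true.
  20. (~y6 \/ ~y2) — ~y6 is true.
  21. (~y5 \/ ~y7 \/ ~y6) — ~y6 is true.
  22. (~y4 \/ y1) — ~y4 is true.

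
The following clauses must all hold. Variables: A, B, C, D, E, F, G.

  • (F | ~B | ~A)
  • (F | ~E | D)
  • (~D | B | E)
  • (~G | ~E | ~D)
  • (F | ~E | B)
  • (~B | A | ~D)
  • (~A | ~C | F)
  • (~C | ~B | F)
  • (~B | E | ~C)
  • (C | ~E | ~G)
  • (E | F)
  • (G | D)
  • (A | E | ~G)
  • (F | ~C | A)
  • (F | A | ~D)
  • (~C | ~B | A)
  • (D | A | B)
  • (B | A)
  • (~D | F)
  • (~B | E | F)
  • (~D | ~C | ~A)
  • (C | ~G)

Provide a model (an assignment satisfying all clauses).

A = True, B = False, C = False, D = True, E = True, F = True, G = False

Check each clause:
  1. (~A | ~B | F) — F is true.
  2. (F | ~E | D) — D is true.
  3. (B | ~D | E) — E is true.
  4. (~G | ~E | ~D) — ~G is true.
  5. (F | B | ~E) — F is true.
  6. (~B | A | ~D) — A is true.
  7. (~A | F | ~C) — ~C is true.
  8. (F | ~C | ~B) — ~C is true.
  9. (E | ~C | ~B) — E is true.
  10. (~G | C | ~E) — ~G is true.
  11. (F | E) — E is true.
  12. (G | D) — D is true.
  13. (A | ~G | E) — A is true.
  14. (A | F | ~C) — A is true.
  15. (F | A | ~D) — A is true.
  16. (A | ~B | ~C) — A is true.
  17. (D | B | A) — A is true.
  18. (B | A) — A is true.
  19. (F | ~D) — F is true.
  20. (F | E | ~B) — E is true.
  21. (~C | ~D | ~A) — ~C is true.
  22. (C | ~G) — ~G is true.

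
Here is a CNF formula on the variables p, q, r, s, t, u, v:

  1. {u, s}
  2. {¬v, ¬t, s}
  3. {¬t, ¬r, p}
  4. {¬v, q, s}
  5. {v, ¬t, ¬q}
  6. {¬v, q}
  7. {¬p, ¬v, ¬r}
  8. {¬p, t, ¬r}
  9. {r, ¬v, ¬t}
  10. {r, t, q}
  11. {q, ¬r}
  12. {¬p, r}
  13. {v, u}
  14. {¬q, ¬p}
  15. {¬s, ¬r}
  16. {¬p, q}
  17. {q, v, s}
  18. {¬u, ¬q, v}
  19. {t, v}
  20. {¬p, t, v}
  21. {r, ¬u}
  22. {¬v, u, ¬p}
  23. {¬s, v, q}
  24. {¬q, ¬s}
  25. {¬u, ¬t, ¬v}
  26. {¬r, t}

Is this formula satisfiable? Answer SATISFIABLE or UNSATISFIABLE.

UNSATISFIABLE

v = True:
  propagation gives q=True, p=False, s=False, u=True; an empty clause results — contradiction.
v = False:
  propagation gives u=True, q=False, r=False; an empty clause results — contradiction.
Every branch closes, so no satisfying assignment exists.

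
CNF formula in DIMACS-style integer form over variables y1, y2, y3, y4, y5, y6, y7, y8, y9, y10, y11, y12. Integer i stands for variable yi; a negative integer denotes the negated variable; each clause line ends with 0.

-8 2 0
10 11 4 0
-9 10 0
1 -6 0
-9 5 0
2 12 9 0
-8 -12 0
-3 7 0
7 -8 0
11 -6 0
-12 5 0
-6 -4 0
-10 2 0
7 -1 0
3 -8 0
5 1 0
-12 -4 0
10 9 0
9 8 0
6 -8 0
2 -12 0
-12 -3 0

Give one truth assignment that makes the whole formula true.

y1=T, y2=T, y3=F, y4=T, y5=T, y6=F, y7=T, y8=F, y9=T, y10=T, y11=T, y12=F

Check each clause:
  1. {¬y8, y2} — ¬y8 is true.
  2. {y10, y11, y4} — y10 is true.
  3. {¬y9, y10} — y10 is true.
  4. {y1, ¬y6} — y1 is true.
  5. {¬y9, y5} — y5 is true.
  6. {y12, y9, y2} — y9 is true.
  7. {¬y8, ¬y12} — ¬y8 is true.
  8. {y7, ¬y3} — ¬y3 is true.
  9. {¬y8, y7} — ¬y8 is true.
  10. {y11, ¬y6} — ¬y6 is true.
  11. {y5, ¬y12} — ¬y12 is true.
  12. {¬y4, ¬y6} — ¬y6 is true.
  13. {¬y10, y2} — y2 is true.
  14. {y7, ¬y1} — y7 is true.
  15. {y3, ¬y8} — ¬y8 is true.
  16. {y5, y1} — y1 is true.
  17. {¬y12, ¬y4} — ¬y12 is true.
  18. {y10, y9} — y9 is true.
  19. {y9, y8} — y9 is true.
  20. {¬y8, y6} — ¬y8 is true.
  21. {¬y12, y2} — y2 is true.
  22. {¬y12, ¬y3} — ¬y12 is true.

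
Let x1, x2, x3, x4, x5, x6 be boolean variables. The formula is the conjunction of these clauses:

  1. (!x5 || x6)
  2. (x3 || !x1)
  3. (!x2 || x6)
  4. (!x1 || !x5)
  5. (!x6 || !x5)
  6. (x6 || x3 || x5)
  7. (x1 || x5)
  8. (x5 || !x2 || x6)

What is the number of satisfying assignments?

6

Satisfying assignments:
  x1=1 x2=0 x3=1 x4=0 x5=0 x6=0
  x1=1 x2=0 x3=1 x4=0 x5=0 x6=1
  x1=1 x2=0 x3=1 x4=1 x5=0 x6=0
  x1=1 x2=0 x3=1 x4=1 x5=0 x6=1
  x1=1 x2=1 x3=1 x4=0 x5=0 x6=1
  x1=1 x2=1 x3=1 x4=1 x5=0 x6=1
Count: 6.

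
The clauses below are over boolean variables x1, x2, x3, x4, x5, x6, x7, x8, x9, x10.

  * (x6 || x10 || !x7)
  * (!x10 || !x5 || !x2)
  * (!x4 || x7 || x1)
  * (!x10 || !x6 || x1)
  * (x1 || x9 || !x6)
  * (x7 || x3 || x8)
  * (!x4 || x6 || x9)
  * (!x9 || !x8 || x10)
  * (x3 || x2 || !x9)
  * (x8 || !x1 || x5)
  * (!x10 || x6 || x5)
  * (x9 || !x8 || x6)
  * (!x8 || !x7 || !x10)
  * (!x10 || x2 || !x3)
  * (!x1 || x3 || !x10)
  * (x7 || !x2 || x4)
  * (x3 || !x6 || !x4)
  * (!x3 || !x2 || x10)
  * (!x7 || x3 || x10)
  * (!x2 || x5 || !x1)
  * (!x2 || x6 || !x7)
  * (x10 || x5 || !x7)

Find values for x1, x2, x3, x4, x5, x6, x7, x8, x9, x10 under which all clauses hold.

x1 = 1, x2 = 0, x3 = 1, x4 = 1, x5 = 0, x6 = 1, x7 = 0, x8 = 1, x9 = 0, x10 = 0

Check each clause:
  1. (x10 || !x7 || x6) — !x7 is true.
  2. (!x5 || !x2 || !x10) — !x5 is true.
  3. (!x4 || x1 || x7) — x1 is true.
  4. (!x10 || x1 || !x6) — x1 is true.
  5. (x1 || !x6 || x9) — x1 is true.
  6. (x3 || x7 || x8) — x8 is true.
  7. (x9 || x6 || !x4) — x6 is true.
  8. (x10 || !x8 || !x9) — !x9 is true.
  9. (x2 || !x9 || x3) — x3 is true.
  10. (!x1 || x8 || x5) — x8 is true.
  11. (x6 || x5 || !x10) — !x10 is true.
  12. (!x8 || x6 || x9) — x6 is true.
  13. (!x8 || !x7 || !x10) — !x7 is true.
  14. (x2 || !x3 || !x10) — !x10 is true.
  15. (x3 || !x1 || !x10) — x3 is true.
  16. (!x2 || x4 || x7) — x4 is true.
  17. (!x4 || x3 || !x6) — x3 is true.
  18. (!x3 || !x2 || x10) — !x2 is true.
  19. (x3 || x10 || !x7) — !x7 is true.
  20. (!x1 || !x2 || x5) — !x2 is true.
  21. (x6 || !x7 || !x2) — !x7 is true.
  22. (!x7 || x5 || x10) — !x7 is true.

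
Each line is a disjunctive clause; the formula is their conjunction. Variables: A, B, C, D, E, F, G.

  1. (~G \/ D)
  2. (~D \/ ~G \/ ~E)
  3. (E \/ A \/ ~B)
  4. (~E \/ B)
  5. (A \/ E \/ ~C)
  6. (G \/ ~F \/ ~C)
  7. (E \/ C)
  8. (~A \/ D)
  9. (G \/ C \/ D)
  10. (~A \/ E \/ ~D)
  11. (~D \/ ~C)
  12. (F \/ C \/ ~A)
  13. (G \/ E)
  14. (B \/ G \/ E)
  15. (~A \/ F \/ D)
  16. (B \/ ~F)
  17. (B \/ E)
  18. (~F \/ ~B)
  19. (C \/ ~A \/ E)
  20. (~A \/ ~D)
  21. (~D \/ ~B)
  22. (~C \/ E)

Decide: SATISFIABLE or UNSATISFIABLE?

Set A = False and propagate.
Set B = True and propagate.
  then E is forced to True.
  then F is forced to False.
  then D is forced to False.
  then G is forced to False.
  then C is forced to True.
So A = False, B = True, C = True, D = False, E = True, F = False, G = False is a satisfying assignment.

SATISFIABLE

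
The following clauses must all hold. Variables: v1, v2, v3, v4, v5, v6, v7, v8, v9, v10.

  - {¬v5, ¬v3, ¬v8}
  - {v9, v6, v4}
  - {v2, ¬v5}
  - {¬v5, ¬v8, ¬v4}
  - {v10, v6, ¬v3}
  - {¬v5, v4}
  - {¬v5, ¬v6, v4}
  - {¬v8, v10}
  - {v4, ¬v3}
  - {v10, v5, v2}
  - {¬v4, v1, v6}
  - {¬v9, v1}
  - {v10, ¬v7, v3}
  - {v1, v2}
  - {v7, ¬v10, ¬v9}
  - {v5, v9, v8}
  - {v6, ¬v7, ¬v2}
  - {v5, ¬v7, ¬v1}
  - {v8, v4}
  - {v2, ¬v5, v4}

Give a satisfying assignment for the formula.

v1=T, v2=T, v3=T, v4=T, v5=F, v6=F, v7=F, v8=T, v9=F, v10=T

Try v1 = True.
Try v2 = True.
Set v3 = True and propagate.
  then v4 is forced to True.
The remaining clauses are satisfied by v5 = False, v6 = False, v7 = False, v8 = True, v9 = False, v10 = True.
Every clause has at least one true literal under this assignment.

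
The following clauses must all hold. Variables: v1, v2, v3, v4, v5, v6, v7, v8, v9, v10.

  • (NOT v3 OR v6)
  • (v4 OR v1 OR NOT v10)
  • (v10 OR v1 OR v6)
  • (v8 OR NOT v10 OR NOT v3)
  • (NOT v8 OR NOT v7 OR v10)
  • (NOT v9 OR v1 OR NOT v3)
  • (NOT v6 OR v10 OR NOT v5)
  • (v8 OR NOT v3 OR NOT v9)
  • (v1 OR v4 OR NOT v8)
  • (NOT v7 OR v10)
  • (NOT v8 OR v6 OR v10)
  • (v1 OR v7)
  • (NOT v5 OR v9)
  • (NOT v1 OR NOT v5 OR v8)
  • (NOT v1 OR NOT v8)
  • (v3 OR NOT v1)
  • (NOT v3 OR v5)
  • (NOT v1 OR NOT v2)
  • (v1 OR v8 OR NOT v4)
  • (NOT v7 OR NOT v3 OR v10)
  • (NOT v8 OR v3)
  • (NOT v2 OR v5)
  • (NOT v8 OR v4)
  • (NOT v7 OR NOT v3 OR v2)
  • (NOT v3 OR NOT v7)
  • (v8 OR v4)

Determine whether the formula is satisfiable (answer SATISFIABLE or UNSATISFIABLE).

UNSATISFIABLE

v8 = True:
  propagation gives v1=False, v4=True, v7=True, v10=True; an empty clause results — contradiction.
v8 = False:
  propagation gives v4=True, v1=True, v5=False, v3=True; an empty clause results — contradiction.
Every branch closes, so no satisfying assignment exists.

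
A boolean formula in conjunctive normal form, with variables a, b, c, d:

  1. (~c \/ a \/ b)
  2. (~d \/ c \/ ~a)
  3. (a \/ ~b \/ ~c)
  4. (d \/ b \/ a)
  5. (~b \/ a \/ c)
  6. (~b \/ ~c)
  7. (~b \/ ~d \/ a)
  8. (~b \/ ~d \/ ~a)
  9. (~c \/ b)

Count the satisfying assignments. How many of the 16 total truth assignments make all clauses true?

3

The models are:
  a=F b=F c=F d=T
  a=T b=F c=F d=F
  a=T b=T c=F d=F
That's 3 in total.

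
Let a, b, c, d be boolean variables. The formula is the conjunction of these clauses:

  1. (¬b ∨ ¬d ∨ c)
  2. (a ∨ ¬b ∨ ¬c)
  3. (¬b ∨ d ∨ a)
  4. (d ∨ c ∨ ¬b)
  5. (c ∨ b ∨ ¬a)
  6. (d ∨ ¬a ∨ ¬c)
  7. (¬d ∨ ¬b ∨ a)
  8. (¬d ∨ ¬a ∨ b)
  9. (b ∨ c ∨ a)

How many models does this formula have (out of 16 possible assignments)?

Satisfying assignments:
  a=0 b=0 c=1 d=0
  a=0 b=0 c=1 d=1
  a=1 b=1 c=1 d=1
That's 3 in total.

3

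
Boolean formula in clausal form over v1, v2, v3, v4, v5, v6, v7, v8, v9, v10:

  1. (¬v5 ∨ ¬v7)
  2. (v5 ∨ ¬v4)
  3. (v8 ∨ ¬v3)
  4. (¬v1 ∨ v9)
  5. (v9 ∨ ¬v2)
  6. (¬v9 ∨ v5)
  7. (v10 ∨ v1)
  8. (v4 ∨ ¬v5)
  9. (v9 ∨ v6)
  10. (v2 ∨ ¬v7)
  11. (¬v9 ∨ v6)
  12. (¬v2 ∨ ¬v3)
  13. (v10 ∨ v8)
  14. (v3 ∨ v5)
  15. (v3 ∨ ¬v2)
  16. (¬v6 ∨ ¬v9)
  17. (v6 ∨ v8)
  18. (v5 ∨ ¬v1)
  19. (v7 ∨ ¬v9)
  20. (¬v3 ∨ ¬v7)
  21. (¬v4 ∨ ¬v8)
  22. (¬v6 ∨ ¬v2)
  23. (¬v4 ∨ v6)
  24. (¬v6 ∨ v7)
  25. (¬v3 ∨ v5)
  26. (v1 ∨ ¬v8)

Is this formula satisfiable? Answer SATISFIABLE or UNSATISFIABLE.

UNSATISFIABLE

v5 = True:
  propagation gives v7=False, v4=True, v9=False, v1=False; an empty clause results — contradiction.
v5 = False:
  propagation gives v4=False, v9=False, v1=False, v2=False; an empty clause results — contradiction.
Every branch closes, so no satisfying assignment exists.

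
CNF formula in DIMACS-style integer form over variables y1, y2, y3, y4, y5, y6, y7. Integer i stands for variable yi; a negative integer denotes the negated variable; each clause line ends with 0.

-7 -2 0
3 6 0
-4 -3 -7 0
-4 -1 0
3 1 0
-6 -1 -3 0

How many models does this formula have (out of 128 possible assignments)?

Case analysis on y3 and y1:
  y3=1, y1=1: y5 free; 3 ways for (y2,y4,y6,y7) × 2^1 = 6.
  y3=1, y1=0: y5, y6 free; 5 ways for (y2,y4,y7) × 2^2 = 20.
  y3=0, y1=1: y5 free; 3 ways for (y2,y4,y6,y7) × 2^1 = 6.
  y3=0, y1=0: a clause becomes empty — 0.
Total: 6 + 20 + 6 + 0 = 32.

32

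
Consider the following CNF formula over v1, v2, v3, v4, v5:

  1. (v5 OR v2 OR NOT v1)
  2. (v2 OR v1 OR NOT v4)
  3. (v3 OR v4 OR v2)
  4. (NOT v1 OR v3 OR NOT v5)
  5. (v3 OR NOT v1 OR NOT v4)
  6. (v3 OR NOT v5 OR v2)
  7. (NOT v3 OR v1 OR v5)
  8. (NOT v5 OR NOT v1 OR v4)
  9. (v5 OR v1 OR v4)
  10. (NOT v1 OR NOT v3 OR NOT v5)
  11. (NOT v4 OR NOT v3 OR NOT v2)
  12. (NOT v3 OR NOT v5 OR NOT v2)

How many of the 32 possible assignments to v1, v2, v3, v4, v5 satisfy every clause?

The models are:
  v1=F v2=F v3=T v4=F v5=T
  v1=F v2=T v3=F v4=F v5=T
  v1=F v2=T v3=F v4=T v5=F
  v1=F v2=T v3=F v4=T v5=T
  v1=T v2=T v3=F v4=F v5=F
  v1=T v2=T v3=T v4=F v5=F
That's 6 in total.

6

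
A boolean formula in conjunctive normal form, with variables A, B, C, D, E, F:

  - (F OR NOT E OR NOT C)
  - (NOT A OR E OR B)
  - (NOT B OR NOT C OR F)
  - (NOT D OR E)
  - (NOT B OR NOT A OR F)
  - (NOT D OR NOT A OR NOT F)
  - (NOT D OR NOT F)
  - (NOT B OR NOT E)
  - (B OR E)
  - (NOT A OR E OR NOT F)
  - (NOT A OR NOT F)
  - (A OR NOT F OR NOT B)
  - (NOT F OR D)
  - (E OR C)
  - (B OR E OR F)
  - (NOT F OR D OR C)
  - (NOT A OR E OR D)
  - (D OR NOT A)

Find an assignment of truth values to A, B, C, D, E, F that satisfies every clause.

A=F, B=F, C=F, D=F, E=T, F=F

Set A = False and propagate.
For the remaining variables, B = False, C = False, D = False, E = True, F = False works.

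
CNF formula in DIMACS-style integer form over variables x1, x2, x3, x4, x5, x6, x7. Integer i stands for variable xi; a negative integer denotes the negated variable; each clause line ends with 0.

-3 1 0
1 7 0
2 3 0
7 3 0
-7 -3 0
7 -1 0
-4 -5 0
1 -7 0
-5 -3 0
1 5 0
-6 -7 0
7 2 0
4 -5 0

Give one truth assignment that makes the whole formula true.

x1=True  x2=True  x3=False  x4=False  x5=False  x6=False  x7=True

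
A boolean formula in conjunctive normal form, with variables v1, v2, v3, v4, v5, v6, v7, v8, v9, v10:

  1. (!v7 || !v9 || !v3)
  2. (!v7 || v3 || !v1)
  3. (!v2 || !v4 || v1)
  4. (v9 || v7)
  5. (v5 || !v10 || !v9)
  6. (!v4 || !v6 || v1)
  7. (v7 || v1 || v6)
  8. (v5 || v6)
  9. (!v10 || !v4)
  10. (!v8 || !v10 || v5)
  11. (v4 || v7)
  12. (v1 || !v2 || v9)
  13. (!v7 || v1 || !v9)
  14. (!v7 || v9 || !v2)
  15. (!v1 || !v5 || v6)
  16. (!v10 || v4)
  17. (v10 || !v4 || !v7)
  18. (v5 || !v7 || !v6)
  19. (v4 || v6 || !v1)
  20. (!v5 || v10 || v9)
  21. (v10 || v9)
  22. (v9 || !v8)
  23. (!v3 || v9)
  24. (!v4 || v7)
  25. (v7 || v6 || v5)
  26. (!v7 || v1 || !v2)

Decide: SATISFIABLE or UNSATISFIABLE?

UNSATISFIABLE

v7 = True:
  v9 = True:
    propagation gives v3=False, v1=False; an empty clause results — contradiction.
  v9 = False:
    propagation gives v2=False, v10=True, v4=False; an empty clause results — contradiction.
v7 = False:
  propagation gives v9=True, v4=True; an empty clause results — contradiction.
Every branch closes, so no satisfying assignment exists.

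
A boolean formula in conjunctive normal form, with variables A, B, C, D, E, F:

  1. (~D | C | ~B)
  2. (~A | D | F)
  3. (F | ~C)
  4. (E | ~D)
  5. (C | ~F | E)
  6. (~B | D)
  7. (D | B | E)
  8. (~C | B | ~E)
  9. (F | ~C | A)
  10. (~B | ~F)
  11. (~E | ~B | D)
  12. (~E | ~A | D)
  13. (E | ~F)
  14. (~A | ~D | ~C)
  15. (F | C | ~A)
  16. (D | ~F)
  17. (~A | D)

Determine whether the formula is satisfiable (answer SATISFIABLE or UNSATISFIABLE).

Set A = True and propagate.
  then D is forced to True.
  then E is forced to True.
  then C is forced to False.
  then B is forced to False.
  then F is forced to True.
Every clause has at least one true literal under this assignment.
So A=T, B=F, C=F, D=T, E=T, F=T is a satisfying assignment.

SATISFIABLE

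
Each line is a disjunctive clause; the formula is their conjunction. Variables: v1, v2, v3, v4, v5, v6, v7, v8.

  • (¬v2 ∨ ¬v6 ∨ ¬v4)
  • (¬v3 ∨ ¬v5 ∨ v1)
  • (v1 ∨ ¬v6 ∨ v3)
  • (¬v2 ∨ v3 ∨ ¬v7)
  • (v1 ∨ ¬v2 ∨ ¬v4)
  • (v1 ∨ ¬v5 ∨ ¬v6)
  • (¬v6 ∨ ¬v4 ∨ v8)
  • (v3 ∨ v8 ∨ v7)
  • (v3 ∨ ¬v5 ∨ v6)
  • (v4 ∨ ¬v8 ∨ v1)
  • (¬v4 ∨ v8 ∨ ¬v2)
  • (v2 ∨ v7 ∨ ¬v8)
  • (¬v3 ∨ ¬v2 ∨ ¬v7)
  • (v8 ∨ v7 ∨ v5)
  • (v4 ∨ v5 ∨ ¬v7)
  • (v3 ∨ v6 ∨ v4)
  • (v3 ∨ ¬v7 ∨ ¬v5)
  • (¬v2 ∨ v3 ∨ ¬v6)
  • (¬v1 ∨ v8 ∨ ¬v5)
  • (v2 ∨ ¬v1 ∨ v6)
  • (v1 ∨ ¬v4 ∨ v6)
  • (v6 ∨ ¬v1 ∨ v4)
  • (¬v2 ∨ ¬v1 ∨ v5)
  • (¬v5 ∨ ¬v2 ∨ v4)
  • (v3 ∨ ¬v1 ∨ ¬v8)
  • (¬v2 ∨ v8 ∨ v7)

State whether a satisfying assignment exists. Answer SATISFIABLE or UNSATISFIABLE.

SATISFIABLE

Set v1 = False and propagate.
Try v2 = False.
Set v3 = True and propagate.
  then v5 is forced to False.
For the remaining variables, v4 = True, v6 = True, v7 = True, v8 = True works.
So v1=False, v2=False, v3=True, v4=True, v5=False, v6=True, v7=True, v8=True is a satisfying assignment.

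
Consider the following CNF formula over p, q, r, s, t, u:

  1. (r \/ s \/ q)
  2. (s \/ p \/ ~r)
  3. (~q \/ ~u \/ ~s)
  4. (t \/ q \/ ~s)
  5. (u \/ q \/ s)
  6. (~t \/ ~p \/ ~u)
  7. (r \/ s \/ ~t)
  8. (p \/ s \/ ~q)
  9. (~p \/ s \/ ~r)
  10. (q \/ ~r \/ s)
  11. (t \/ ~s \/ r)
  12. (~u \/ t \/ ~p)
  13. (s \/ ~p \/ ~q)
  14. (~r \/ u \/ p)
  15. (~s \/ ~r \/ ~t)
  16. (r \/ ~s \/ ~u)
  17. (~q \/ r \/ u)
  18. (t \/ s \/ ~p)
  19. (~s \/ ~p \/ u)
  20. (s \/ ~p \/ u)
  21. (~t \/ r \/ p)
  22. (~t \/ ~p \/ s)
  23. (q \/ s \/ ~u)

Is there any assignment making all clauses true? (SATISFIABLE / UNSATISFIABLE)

UNSATISFIABLE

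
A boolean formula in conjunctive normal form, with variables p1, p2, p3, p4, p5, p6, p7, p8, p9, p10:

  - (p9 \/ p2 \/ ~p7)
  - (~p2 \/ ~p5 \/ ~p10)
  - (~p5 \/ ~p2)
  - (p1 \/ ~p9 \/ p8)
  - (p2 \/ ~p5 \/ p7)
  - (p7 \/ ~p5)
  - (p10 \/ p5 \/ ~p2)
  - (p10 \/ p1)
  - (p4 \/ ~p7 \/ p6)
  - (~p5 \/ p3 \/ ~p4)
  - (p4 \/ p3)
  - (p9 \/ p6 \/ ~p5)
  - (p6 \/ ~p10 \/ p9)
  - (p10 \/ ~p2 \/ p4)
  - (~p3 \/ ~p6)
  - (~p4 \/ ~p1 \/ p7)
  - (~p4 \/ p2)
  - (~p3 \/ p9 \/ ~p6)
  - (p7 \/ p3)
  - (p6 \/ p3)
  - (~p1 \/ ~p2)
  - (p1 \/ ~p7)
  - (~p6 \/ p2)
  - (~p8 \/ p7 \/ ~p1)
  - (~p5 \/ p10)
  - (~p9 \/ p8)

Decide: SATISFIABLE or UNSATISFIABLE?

SATISFIABLE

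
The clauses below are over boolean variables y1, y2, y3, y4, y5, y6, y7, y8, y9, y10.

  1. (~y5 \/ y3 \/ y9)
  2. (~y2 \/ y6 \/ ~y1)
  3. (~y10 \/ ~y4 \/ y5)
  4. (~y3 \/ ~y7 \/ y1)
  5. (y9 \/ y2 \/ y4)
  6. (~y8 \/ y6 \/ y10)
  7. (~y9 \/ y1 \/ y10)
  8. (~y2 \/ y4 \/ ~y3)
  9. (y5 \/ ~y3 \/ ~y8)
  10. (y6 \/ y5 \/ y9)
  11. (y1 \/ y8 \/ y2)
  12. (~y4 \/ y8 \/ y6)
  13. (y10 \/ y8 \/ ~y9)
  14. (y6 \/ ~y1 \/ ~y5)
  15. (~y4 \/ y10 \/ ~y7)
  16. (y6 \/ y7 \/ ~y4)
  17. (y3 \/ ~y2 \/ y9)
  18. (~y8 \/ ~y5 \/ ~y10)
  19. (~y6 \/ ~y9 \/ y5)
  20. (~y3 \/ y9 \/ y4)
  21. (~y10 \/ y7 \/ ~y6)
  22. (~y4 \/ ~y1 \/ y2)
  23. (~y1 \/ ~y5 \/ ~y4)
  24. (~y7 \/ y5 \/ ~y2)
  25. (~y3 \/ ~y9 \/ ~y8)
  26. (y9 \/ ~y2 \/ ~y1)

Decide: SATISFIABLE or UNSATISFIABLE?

Set y1 = True and propagate.
Try y2 = False.
  then y4 is forced to False.
  then y9 is forced to True.
For the remaining variables, y3 = False, y5 = True, y6 = True, y7 = True, y8 = False, y10 = True works.
Every clause has at least one true literal under this assignment.
So y1=1, y2=0, y3=0, y4=0, y5=1, y6=1, y7=1, y8=0, y9=1, y10=1 is a satisfying assignment.

SATISFIABLE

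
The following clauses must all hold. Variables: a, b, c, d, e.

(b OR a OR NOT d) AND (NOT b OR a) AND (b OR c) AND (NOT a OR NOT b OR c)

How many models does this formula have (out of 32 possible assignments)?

Split on b, then a.
  b=1, a=1: remaining (c,d,e) ∈ {(1,0,0); (1,0,1); (1,1,0); (1,1,1)} — 4.
  b=1, a=0: a clause becomes empty — 0.
  b=0, a=1: remaining (c,d,e) ∈ {(1,0,0); (1,0,1); (1,1,0); (1,1,1)} — 4.
  b=0, a=0: remaining (c,d,e) ∈ {(1,0,0); (1,0,1)} — 2.
Total: 4 + 0 + 4 + 2 = 10.

10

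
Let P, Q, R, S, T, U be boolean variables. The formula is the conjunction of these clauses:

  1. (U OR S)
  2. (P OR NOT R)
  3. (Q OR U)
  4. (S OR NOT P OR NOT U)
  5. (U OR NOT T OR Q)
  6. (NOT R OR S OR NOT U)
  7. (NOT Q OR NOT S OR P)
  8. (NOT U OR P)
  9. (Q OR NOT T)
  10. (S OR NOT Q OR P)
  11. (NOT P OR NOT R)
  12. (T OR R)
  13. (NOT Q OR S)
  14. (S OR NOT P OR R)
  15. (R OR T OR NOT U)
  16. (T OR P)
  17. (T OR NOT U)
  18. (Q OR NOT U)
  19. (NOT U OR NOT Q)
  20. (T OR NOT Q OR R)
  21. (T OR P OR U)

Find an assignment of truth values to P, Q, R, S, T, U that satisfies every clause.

P=True, Q=True, R=False, S=True, T=True, U=False

Check each clause:
  1. (S OR U) — S is true.
  2. (NOT R OR P) — P is true.
  3. (Q OR U) — Q is true.
  4. (NOT P OR S OR NOT U) — NOT U is true.
  5. (U OR NOT T OR Q) — Q is true.
  6. (S OR NOT R OR NOT U) — NOT U is true.
  7. (NOT S OR NOT Q OR P) — P is true.
  8. (P OR NOT U) — P is true.
  9. (Q OR NOT T) — Q is true.
  10. (S OR P OR NOT Q) — P is true.
  11. (NOT P OR NOT R) — NOT R is true.
  12. (R OR T) — T is true.
  13. (S OR NOT Q) — S is true.
  14. (NOT P OR S OR R) — S is true.
  15. (NOT U OR T OR R) — NOT U is true.
  16. (P OR T) — P is true.
  17. (NOT U OR T) — NOT U is true.
  18. (NOT U OR Q) — NOT U is true.
  19. (NOT U OR NOT Q) — NOT U is true.
  20. (T OR NOT Q OR R) — T is true.
  21. (U OR T OR P) — P is true.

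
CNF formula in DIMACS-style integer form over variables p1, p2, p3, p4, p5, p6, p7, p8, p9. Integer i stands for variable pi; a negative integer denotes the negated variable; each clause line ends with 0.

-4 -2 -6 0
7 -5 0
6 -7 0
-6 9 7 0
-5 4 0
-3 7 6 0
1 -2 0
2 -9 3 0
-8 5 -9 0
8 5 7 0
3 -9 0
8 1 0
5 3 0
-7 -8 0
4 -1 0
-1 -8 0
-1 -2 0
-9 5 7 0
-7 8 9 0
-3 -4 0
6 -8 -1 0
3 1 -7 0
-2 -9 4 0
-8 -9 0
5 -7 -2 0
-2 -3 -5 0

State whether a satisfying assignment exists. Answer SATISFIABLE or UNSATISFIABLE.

p7 = True:
  propagation gives p6=True, p8=False, p1=True, p4=True; an empty clause results — contradiction.
p7 = False:
  propagation gives p5=False, p8=True, p9=False, p6=False; an empty clause results — contradiction.
Every branch closes, so no satisfying assignment exists.

UNSATISFIABLE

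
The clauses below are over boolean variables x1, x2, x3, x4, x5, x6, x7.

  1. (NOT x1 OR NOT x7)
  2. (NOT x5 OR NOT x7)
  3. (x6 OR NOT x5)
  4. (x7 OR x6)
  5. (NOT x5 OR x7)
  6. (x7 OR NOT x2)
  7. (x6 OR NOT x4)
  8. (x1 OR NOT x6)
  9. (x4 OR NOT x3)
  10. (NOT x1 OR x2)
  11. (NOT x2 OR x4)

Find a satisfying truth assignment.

x1=F, x2=F, x3=F, x4=F, x5=F, x6=F, x7=T

Pure literal: x3 appears only negated; assign x3 = False.
Pure literal: x5 appears only negated; assign x5 = False.
Set x1 = False and propagate.
  then x6 is forced to False.
  then x7 is forced to True.
  then x4 is forced to False.
  then x2 is forced to False.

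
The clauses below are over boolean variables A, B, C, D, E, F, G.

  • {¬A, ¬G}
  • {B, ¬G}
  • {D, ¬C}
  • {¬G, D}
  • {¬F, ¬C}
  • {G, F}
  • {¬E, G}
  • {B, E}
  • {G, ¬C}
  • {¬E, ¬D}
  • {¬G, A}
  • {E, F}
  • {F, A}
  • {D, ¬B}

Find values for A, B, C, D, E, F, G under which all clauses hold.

A = True  B = True  C = False  D = True  E = False  F = True  G = False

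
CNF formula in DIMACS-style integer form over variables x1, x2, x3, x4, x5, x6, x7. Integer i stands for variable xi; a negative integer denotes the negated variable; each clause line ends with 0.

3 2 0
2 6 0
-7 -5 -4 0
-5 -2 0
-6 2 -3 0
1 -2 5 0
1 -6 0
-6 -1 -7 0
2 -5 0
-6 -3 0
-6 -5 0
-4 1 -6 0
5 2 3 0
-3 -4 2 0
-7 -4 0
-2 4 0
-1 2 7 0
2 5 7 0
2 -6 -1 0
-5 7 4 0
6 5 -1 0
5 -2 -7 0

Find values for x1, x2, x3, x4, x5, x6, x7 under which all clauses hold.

x1 = True  x2 = True  x3 = False  x4 = True  x5 = False  x6 = True  x7 = False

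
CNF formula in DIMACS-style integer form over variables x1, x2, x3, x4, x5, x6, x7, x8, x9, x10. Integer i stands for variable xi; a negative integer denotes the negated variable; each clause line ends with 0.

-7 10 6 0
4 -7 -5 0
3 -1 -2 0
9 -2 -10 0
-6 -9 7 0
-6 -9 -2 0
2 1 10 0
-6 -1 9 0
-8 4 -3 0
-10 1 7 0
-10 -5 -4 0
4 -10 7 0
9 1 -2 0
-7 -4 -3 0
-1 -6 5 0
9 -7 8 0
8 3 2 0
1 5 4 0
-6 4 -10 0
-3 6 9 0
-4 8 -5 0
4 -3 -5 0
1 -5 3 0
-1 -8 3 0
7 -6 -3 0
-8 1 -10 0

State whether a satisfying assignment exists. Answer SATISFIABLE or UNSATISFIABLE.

SATISFIABLE

Set x1 = False and propagate.
Set x2 = True and propagate.
  then x9 is forced to True.
  then x6 is forced to False.
For the remaining variables, x3 = False, x4 = True, x5 = False, x7 = False, x8 = True, x10 = False works.
Every clause has at least one true literal under this assignment.
So x1=0, x2=1, x3=0, x4=1, x5=0, x6=0, x7=0, x8=1, x9=1, x10=0 is a satisfying assignment.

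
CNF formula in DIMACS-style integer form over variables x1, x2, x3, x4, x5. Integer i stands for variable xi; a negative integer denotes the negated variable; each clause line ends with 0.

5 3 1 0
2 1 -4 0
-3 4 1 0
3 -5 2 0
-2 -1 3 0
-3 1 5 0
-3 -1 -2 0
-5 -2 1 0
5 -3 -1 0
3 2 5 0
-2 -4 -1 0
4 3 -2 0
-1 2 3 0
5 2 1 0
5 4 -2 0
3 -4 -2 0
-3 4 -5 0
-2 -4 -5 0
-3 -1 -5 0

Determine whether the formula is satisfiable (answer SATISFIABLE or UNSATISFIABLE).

UNSATISFIABLE

x2 = True:
  x3 = True:
    propagation gives x1=False, x4=True, x5=True; an empty clause results — contradiction.
  x3 = False:
    propagation gives x1=False, x5=True; an empty clause results — contradiction.
x2 = False:
  x3 = True:
    x1 = True:
      propagation gives x5=True; contradiction.
    x1 = False:
      propagation gives x4=False; contradiction.
  x3 = False:
    propagation gives x5=False; an empty clause results — contradiction.
Every branch closes, so no satisfying assignment exists.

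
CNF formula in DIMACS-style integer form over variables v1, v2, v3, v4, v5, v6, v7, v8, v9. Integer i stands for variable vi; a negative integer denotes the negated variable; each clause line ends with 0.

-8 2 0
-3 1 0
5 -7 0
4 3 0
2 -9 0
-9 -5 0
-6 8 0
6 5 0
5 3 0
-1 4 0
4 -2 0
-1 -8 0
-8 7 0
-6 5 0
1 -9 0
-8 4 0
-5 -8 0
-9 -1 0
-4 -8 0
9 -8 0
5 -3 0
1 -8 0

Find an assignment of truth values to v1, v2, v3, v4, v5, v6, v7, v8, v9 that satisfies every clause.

v1=F  v2=F  v3=F  v4=T  v5=T  v6=F  v7=F  v8=F  v9=F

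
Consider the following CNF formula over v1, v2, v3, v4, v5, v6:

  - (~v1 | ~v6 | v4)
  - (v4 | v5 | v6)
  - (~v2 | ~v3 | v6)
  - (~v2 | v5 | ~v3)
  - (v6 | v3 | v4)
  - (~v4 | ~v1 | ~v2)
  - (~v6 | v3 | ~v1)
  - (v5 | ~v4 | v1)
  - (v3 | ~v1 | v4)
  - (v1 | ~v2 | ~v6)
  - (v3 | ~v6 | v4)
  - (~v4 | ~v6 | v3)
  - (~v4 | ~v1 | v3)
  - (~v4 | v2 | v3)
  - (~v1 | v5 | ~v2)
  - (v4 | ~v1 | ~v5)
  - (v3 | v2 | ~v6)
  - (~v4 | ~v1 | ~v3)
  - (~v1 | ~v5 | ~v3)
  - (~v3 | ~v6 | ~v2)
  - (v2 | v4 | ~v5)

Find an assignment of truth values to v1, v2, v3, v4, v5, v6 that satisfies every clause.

Set v1 = False and propagate.
Try v2 = False.
The remaining clauses are satisfied by v3 = True, v4 = False, v5 = False, v6 = True.

v1=False, v2=False, v3=True, v4=False, v5=False, v6=True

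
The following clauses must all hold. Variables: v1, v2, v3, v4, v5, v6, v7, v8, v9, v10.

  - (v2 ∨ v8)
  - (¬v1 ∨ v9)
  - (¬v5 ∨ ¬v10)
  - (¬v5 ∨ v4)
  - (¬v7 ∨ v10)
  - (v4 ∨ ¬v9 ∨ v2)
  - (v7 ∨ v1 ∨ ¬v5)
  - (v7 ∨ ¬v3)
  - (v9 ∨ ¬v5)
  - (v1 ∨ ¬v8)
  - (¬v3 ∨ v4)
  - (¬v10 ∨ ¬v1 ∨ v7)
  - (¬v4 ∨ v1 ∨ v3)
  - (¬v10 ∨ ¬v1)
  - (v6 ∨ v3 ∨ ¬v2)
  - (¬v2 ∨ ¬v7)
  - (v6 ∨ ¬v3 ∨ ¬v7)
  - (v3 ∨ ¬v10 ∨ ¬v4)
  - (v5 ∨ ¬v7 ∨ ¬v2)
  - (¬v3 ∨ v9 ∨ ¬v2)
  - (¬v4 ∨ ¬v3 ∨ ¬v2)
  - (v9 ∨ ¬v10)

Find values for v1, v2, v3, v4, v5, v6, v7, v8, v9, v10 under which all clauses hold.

v6 occurs only positively in the remaining clauses — set v6 = True.
Try v1 = False.
  then v8 is forced to False.
  then v2 is forced to True.
  then v7 is forced to False.
  then v5 is forced to False.
  then v3 is forced to False.
  then v4 is forced to False.
The remaining clauses are satisfied by v9 = True, v10 = True.
Check each clause:
  1. (v2 ∨ v8) — v2 is true.
  2. (v9 ∨ ¬v1) — v9 is true.
  3. (¬v5 ∨ ¬v10) — ¬v5 is true.
  4. (¬v5 ∨ v4) — ¬v5 is true.
  5. (¬v7 ∨ v10) — ¬v7 is true.
  6. (v4 ∨ ¬v9 ∨ v2) — v2 is true.
  7. (v7 ∨ v1 ∨ ¬v5) — ¬v5 is true.
  8. (¬v3 ∨ v7) — ¬v3 is true.
  9. (v9 ∨ ¬v5) — v9 is true.
  10. (¬v8 ∨ v1) — ¬v8 is true.
  11. (¬v3 ∨ v4) — ¬v3 is true.
  12. (¬v1 ∨ ¬v10 ∨ v7) — ¬v1 is true.
  13. (¬v4 ∨ v3 ∨ v1) — ¬v4 is true.
  14. (¬v10 ∨ ¬v1) — ¬v1 is true.
  15. (¬v2 ∨ v3 ∨ v6) — v6 is true.
  16. (¬v7 ∨ ¬v2) — ¬v7 is true.
  17. (¬v7 ∨ ¬v3 ∨ v6) — ¬v7 is true.
  18. (v3 ∨ ¬v4 ∨ ¬v10) — ¬v4 is true.
  19. (¬v2 ∨ ¬v7 ∨ v5) — ¬v7 is true.
  20. (¬v2 ∨ v9 ∨ ¬v3) — v9 is true.
  21. (¬v4 ∨ ¬v3 ∨ ¬v2) — ¬v4 is true.
  22. (¬v10 ∨ v9) — v9 is true.

v1=F, v2=T, v3=F, v4=F, v5=F, v6=T, v7=F, v8=F, v9=T, v10=T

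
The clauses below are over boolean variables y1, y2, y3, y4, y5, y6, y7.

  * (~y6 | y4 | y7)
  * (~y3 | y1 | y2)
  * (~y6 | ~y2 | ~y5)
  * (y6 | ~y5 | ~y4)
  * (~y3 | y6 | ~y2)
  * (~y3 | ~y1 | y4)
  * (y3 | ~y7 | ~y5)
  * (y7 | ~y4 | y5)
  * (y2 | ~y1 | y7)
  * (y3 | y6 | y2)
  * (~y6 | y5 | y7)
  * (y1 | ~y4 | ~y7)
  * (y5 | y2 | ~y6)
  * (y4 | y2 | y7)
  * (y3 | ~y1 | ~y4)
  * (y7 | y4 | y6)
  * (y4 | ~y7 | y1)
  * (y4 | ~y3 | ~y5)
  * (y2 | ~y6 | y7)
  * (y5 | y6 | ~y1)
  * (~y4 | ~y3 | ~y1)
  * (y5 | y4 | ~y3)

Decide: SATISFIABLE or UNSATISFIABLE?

SATISFIABLE

Branch on y1: take y1 = True.
Branch on y2: take y2 = True.
The remaining clauses are satisfied by y3 = False, y4 = False, y5 = False, y6 = True, y7 = True.
Every clause has at least one true literal under this assignment.
So y1 = T, y2 = T, y3 = F, y4 = F, y5 = F, y6 = T, y7 = T is a satisfying assignment.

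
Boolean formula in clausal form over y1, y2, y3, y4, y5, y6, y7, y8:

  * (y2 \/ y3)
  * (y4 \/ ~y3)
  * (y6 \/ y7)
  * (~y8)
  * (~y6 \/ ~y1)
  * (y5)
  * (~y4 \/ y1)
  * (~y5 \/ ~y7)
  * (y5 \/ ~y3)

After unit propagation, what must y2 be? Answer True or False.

True

(~y8) is a unit clause: y8 = False.
Unit clause (y5) sets y5 = True.
In (~y7 \/ ~y5), ~y5 is now false; ~y7 must hold, so y7 = False.
From (y6 \/ y7) and y7 = False: y6 = True.
In (~y1 \/ ~y6), ~y6 is now false; ~y1 must hold, so y1 = False.
In (~y4 \/ y1), y1 is now false; ~y4 must hold, so y4 = False.
From (~y3 \/ y4) and y4 = False: y3 = False.
From (y3 \/ y2) and y3 = False: y2 = True.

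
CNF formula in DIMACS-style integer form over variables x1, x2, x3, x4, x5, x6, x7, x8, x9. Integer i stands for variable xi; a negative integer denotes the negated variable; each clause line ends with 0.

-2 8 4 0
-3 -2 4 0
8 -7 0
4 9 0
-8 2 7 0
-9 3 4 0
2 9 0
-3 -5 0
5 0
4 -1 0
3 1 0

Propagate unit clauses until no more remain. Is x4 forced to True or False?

True

Unit clause (x5) sets x5 = True.
(~x5 \/ ~x3): since x5 = True, the clause reduces to (~x3). x3 = False.
From (x1 \/ x3) and x3 = False: x1 = True.
From (~x1 \/ x4) and x1 = True: x4 = True.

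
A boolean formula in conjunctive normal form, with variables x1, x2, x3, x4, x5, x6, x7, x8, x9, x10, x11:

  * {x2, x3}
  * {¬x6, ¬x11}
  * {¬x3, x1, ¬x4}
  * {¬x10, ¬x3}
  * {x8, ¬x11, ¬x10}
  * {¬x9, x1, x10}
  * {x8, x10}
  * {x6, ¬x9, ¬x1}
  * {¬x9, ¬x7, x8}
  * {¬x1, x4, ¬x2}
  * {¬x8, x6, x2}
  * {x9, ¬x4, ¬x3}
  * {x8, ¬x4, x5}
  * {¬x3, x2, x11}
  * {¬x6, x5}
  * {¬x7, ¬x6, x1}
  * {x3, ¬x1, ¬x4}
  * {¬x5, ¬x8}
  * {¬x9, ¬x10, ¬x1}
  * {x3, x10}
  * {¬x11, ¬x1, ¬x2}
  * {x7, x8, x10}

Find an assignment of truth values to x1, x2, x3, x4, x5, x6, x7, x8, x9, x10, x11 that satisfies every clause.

x1=0, x2=1, x3=0, x4=1, x5=0, x6=0, x7=1, x8=1, x9=1, x10=1, x11=1

Branch on x1: take x1 = False.
Branch on x2: take x2 = True.
The remaining clauses are satisfied by x3 = False, x4 = True, x5 = False, x6 = False, x7 = True, x8 = True, x9 = True, x10 = True, x11 = True.
Every clause has at least one true literal under this assignment.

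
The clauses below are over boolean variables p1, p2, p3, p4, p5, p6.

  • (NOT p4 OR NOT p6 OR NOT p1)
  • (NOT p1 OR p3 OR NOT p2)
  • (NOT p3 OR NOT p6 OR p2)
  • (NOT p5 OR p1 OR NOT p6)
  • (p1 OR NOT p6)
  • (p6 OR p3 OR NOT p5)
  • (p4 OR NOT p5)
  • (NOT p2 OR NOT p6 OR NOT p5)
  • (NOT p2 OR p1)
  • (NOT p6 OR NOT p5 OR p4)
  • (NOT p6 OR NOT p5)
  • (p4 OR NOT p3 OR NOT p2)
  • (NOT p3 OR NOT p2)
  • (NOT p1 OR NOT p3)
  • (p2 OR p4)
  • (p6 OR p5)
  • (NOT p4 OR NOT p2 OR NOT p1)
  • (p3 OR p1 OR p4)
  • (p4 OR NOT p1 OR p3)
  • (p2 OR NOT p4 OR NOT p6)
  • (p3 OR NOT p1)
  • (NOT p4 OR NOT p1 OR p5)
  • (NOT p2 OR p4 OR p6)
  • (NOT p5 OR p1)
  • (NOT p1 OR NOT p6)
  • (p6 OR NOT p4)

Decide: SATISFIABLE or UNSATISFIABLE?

UNSATISFIABLE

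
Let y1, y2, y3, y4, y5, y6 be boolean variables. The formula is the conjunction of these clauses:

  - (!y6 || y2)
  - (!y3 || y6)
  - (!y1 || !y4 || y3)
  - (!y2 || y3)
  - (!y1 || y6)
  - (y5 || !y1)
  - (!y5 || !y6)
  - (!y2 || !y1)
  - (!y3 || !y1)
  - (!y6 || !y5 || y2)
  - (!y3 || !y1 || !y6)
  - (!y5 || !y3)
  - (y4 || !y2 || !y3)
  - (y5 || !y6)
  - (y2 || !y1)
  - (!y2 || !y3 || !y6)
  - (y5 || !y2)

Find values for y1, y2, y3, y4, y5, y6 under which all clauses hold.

y1 = 0  y2 = 0  y3 = 0  y4 = 1  y5 = 1  y6 = 0

Check each clause:
  1. (y2 || !y6) — !y6 is true.
  2. (y6 || !y3) — !y3 is true.
  3. (y3 || !y4 || !y1) — !y1 is true.
  4. (y3 || !y2) — !y2 is true.
  5. (!y1 || y6) — !y1 is true.
  6. (!y1 || y5) — y5 is true.
  7. (!y5 || !y6) — !y6 is true.
  8. (!y2 || !y1) — !y2 is true.
  9. (!y3 || !y1) — !y3 is true.
  10. (!y6 || y2 || !y5) — !y6 is true.
  11. (!y3 || !y6 || !y1) — !y6 is true.
  12. (!y3 || !y5) — !y3 is true.
  13. (!y3 || !y2 || y4) — y4 is true.
  14. (!y6 || y5) — !y6 is true.
  15. (y2 || !y1) — !y1 is true.
  16. (!y2 || !y6 || !y3) — !y6 is true.
  17. (y5 || !y2) — y5 is true.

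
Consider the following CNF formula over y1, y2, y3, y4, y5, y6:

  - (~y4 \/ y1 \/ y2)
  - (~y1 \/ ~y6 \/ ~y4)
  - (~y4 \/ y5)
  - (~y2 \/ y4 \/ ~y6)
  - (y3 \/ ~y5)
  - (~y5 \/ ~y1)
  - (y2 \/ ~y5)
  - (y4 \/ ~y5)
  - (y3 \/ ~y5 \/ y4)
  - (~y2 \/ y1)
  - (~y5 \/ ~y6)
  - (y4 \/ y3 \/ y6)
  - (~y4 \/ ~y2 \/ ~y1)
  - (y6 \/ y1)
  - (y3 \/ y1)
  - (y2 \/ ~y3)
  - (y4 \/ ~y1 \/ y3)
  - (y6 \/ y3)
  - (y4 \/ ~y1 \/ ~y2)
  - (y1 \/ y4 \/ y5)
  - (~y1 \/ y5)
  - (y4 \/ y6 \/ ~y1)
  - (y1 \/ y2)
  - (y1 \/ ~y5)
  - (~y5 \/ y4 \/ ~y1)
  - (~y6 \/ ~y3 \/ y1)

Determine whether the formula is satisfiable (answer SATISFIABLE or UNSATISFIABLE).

y1 = True:
  propagation gives y5=False; an empty clause results — contradiction.
y1 = False:
  propagation gives y2=False; an empty clause results — contradiction.
Every branch closes, so no satisfying assignment exists.

UNSATISFIABLE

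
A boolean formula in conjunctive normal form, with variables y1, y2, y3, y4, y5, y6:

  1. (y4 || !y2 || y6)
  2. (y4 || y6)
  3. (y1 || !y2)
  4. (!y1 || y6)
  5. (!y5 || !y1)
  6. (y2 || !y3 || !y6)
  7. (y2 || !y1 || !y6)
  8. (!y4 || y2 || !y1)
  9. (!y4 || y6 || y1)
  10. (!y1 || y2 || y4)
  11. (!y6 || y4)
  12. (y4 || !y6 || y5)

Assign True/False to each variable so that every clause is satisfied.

y1=False, y2=False, y3=False, y4=True, y5=True, y6=True

Pure literal: y3 appears only negated; assign y3 = False.
Set y1 = False and propagate.
  then y2 is forced to False.
Set y4 = True and propagate.
  then y6 is forced to True.
y5 is now unconstrained; take y5 = True.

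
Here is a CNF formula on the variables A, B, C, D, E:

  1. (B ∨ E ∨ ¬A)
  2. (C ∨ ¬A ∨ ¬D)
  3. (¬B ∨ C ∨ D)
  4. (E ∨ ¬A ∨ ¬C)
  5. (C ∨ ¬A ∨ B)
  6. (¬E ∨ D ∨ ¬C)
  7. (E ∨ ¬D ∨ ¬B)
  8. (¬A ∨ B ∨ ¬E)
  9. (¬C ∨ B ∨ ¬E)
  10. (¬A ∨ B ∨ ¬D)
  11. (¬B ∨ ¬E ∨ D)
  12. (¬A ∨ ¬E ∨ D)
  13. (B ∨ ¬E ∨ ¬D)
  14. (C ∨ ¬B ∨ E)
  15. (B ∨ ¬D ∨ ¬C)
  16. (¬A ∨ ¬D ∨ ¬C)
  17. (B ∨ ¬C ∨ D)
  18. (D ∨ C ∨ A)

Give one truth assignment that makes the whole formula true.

A=F, B=T, C=T, D=F, E=F

Try A = False.
Try B = True.
For the remaining variables, C = True, D = False, E = False works.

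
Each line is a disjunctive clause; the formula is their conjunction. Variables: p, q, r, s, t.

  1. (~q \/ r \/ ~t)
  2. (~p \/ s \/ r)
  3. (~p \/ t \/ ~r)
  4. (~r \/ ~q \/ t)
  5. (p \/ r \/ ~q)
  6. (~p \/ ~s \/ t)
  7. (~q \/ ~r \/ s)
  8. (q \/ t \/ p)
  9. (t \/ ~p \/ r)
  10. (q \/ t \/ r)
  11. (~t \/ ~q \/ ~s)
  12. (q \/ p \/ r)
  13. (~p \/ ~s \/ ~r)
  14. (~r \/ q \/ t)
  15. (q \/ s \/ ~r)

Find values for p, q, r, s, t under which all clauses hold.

Set p = True and propagate.
Try q = False.
Try r = False.
  then s is forced to True.
  then t is forced to True.

p = T, q = F, r = F, s = T, t = T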